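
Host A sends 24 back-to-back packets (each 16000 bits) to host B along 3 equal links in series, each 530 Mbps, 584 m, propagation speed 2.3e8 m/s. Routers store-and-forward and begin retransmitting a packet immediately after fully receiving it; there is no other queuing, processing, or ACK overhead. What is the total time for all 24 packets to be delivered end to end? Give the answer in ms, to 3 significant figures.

0.793 ms

Per-hop transmission t_tx = L/R = 16000/530000000 = 0.0301887 ms.
Per-hop propagation t_prop = 584/2.3e+08 = 0.00253913 ms.
Pipeline fill: first packet needs 3·t_tx to clear all hops; remaining 23 packets each add one t_tx.
Total = (3+24-1)·t_tx + 3·t_prop = 26·0.0301887 + 3·0.00253913 = 0.793 ms.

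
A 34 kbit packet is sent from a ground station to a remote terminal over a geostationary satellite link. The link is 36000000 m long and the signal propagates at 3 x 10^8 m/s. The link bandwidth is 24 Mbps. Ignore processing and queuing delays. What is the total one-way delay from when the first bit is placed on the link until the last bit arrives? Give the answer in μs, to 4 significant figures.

121400 μs

L = 34000 bits.
Transmission delay = L/R = 34000 / 24000000 = 1416.67 μs.
Propagation delay = d/s = 36000000 m / 300000000 m/s = 120000 μs.
Total = 121400 μs.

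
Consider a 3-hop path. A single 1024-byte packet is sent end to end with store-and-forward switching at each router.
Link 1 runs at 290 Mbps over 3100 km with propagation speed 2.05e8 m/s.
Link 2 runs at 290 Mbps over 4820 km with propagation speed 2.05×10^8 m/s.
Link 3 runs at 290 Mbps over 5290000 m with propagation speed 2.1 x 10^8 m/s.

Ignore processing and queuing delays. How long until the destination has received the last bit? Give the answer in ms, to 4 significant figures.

L = 1024 × 8 = 8192 bits.
Transmission delay per hop = L/R = 8192/290000000 = 0.0282483 ms; 3 hops → 0.0847448 ms.
Propagation delays (d/s per hop): 15.122, 23.5122, 25.1905 ms; sum = 63.8246 ms.
End-to-end = 63.91 ms.

63.91 ms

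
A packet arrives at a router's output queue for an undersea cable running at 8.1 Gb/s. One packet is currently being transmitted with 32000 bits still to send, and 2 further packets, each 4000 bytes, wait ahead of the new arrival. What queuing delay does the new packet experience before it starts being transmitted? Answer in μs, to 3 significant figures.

Each queued packet: L/R = 32000/8100000000 = 3.95062 μs.
2 queued → 7.90123 μs.
Plus remaining 32000 bits of current packet: 3.95062 μs.
Queuing delay = 11.9 μs.

11.9 μs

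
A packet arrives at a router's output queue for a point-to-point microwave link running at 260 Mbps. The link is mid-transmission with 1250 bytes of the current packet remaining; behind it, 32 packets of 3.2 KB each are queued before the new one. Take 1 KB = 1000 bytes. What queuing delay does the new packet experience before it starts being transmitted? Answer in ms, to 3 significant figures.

Each queued packet: L/R = 25600/260000000 = 0.0984615 ms.
32 queued → 3.15077 ms.
Plus remaining 10000 bits of current packet: 0.0384615 ms.
Queuing delay = 3.19 ms.

3.19 ms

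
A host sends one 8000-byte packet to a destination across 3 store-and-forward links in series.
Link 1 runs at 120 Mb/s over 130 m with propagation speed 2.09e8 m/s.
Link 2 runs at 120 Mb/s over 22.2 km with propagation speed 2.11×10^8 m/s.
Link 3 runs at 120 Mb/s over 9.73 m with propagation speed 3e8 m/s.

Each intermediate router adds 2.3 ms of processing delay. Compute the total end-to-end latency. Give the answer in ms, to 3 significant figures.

L = 8000 × 8 = 64000 bits.
Transmission delay per hop = L/R = 64000/120000000 = 0.533333 ms; 3 hops → 1.6 ms.
Propagation delays (d/s per hop): 0.00062201, 0.105213, 3.24333e-05 ms; sum = 0.105868 ms.
Processing at 2 router(s): 2 × 2.3 ms = 4.6 ms.
End-to-end = 6.31 ms.

6.31 ms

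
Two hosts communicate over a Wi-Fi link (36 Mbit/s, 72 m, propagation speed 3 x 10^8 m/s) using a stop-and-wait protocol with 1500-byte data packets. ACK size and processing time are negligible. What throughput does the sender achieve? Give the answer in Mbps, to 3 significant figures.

35.9 Mbps

t_tx = L/R = 12000/36000000 = 0.000333333 s.
t_prop = 72/300000000 = 2.4e-07 s; RTT = 4.8e-07 s.
Cycle = t_tx + RTT = 0.000333813 s.
Throughput = L / cycle = 12000 / 0.000333813 = 35.9 Mbps.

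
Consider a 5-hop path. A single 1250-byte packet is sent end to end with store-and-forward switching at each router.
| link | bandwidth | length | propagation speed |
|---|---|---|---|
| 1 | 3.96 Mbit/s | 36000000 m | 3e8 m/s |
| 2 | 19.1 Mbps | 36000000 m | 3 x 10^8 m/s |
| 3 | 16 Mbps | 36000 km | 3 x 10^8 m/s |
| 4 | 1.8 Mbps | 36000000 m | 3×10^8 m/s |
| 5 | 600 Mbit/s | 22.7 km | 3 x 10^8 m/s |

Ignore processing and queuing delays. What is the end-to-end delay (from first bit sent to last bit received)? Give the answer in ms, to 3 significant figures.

489 ms

L = 1250 × 8 = 10000 bits.
Transmission delays (L/R per hop): 2.52525, 0.52356, 0.625, 5.55556, 0.0166667 ms; sum = 9.24603 ms.
Propagation delays (d/s per hop): 120, 120, 120, 120, 0.0756667 ms; sum = 480.076 ms.
End-to-end = 489 ms.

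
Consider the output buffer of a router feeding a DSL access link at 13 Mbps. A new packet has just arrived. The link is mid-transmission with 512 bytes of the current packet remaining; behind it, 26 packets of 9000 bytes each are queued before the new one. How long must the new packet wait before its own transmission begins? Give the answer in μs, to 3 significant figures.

144000 μs

Each queued packet: L/R = 72000/13000000 = 5538.46 μs.
26 queued → 144000 μs.
Plus remaining 4096 bits of current packet: 315.077 μs.
Queuing delay = 144000 μs.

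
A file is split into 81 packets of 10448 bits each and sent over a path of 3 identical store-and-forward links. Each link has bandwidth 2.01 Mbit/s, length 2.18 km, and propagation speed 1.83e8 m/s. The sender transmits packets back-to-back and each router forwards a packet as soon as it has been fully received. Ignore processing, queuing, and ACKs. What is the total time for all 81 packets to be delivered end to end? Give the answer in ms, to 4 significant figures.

Per-hop transmission t_tx = L/R = 10448/2.01e+06 = 5.19801 ms.
Per-hop propagation t_prop = 2180/183000000 = 0.0119126 ms.
Pipeline fill: first packet needs 3·t_tx to clear all hops; remaining 80 packets each add one t_tx.
Total = (3+81-1)·t_tx + 3·t_prop = 83·5.19801 + 3·0.0119126 = 431.5 ms.

431.5 ms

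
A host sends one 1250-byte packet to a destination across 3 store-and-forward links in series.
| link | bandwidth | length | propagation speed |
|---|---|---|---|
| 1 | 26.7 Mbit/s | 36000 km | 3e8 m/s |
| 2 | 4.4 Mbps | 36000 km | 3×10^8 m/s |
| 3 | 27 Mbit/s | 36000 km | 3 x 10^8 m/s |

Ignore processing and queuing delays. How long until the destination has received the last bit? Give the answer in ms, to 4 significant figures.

L = 1250 × 8 = 10000 bits.
Transmission delays (L/R per hop): 0.374532, 2.27273, 0.37037 ms; sum = 3.01763 ms.
Propagation delays (d/s per hop): 120, 120, 120 ms; sum = 360 ms.
End-to-end = 363.0 ms.

363.0 ms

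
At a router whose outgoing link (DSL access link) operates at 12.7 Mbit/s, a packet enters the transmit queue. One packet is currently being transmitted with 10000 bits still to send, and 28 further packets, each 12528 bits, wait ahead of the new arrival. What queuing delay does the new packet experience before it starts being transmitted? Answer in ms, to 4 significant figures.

28.41 ms

Each queued packet: L/R = 12528/12700000 = 0.986457 ms.
28 queued → 27.6208 ms.
Plus remaining 10000 bits of current packet: 0.787402 ms.
Queuing delay = 28.41 ms.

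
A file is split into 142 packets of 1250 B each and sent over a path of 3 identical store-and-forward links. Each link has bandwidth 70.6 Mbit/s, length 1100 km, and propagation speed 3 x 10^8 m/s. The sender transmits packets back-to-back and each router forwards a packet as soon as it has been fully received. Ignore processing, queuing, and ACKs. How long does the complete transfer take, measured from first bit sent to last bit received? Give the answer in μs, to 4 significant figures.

Per-hop transmission t_tx = L/R = 10000/70600000 = 141.643 μs.
Per-hop propagation t_prop = 1100000/300000000 = 3666.67 μs.
Pipeline fill: first packet needs 3·t_tx to clear all hops; remaining 141 packets each add one t_tx.
Total = (3+142-1)·t_tx + 3·t_prop = 144·141.643 + 3·3666.67 = 31400 μs.

31400 μs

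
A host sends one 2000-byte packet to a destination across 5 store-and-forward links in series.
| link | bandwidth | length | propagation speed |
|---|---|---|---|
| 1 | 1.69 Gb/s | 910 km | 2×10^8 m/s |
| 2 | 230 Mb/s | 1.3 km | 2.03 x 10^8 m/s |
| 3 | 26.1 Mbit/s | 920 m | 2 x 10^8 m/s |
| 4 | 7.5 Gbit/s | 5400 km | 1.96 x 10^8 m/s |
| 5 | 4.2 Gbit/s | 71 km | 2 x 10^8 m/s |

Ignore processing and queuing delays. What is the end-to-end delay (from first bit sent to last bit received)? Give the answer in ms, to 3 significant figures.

L = 2000 × 8 = 16000 bits.
Transmission delays (L/R per hop): 0.00946746, 0.0695652, 0.613027, 0.00213333, 0.00380952 ms; sum = 0.698002 ms.
Propagation delays (d/s per hop): 4.55, 0.00640394, 0.0046, 27.551, 0.355 ms; sum = 32.467 ms.
End-to-end = 33.2 ms.

33.2 ms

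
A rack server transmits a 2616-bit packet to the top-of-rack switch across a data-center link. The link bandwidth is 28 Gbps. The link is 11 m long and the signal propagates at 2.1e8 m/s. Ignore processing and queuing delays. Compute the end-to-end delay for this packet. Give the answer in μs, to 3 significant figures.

Transmission delay = L/R = 2616 / 28000000000 = 0.0934286 μs.
Propagation delay = d/s = 11 m / 210000000 m/s = 0.052381 μs.
Total = 0.146 μs.

0.146 μs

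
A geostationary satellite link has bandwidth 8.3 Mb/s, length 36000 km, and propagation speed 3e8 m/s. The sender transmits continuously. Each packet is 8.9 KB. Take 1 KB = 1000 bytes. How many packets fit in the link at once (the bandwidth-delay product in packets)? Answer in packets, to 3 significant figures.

14.0 packets

Propagation delay = 36000000 / 300000000 = 0.12 s.
BDP = R × t_prop = 8.3e+06 × 0.12 = 996000 bits.
In packets of 71200 bits: 14.0 packets.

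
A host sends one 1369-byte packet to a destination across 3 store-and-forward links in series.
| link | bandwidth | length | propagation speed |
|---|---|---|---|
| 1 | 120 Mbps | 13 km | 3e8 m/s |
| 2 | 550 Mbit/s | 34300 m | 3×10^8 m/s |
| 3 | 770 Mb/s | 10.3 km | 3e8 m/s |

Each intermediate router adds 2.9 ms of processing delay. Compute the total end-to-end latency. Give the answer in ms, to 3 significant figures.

6.12 ms

L = 1369 × 8 = 10952 bits.
Transmission delays (L/R per hop): 0.0912667, 0.0199127, 0.0142234 ms; sum = 0.125403 ms.
Propagation delays (d/s per hop): 0.0433333, 0.114333, 0.0343333 ms; sum = 0.192 ms.
Processing at 2 router(s): 2 × 2.9 ms = 5.8 ms.
End-to-end = 6.12 ms.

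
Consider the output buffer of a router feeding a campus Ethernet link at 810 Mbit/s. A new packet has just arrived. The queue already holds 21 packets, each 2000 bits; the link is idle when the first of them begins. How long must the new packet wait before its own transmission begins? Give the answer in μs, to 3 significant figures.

51.9 μs

Each queued packet: L/R = 2000/810000000 = 2.46914 μs.
21 queued → 51.8519 μs.
Queuing delay = 51.9 μs.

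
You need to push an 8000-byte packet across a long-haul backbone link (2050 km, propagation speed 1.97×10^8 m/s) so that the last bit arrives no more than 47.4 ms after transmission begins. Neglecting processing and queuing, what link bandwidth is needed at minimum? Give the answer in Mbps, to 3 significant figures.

1.73 Mbps

L = 64000 bits.
Propagation delay = 2050000 / 197000000 = 10.4061 ms.
Transmission budget = 47.4 − 10.4061 = 36.9939 ms.
R ≥ L / t_tx = 64000 bits / 0.0369939 s = 1.73 Mbps.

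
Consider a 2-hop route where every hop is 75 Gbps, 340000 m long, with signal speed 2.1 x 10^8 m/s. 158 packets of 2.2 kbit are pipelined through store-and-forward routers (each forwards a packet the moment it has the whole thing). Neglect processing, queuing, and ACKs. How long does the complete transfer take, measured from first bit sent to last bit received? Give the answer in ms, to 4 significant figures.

Per-hop transmission t_tx = L/R = 2200/75000000000 = 2.93333e-05 ms.
Per-hop propagation t_prop = 340000/210000000 = 1.61905 ms.
Pipeline fill: first packet needs 2·t_tx to clear all hops; remaining 157 packets each add one t_tx.
Total = (2+158-1)·t_tx + 2·t_prop = 159·2.93333e-05 + 2·1.61905 = 3.243 ms.

3.243 ms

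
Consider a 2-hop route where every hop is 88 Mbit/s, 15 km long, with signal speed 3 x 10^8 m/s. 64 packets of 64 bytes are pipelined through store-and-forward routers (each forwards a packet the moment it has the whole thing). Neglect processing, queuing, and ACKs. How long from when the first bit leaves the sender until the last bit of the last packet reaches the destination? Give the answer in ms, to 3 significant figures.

Per-hop transmission t_tx = L/R = 512/88000000 = 0.00581818 ms.
Per-hop propagation t_prop = 15000/300000000 = 0.05 ms.
Pipeline fill: first packet needs 2·t_tx to clear all hops; remaining 63 packets each add one t_tx.
Total = (2+64-1)·t_tx + 2·t_prop = 65·0.00581818 + 2·0.05 = 0.478 ms.

0.478 ms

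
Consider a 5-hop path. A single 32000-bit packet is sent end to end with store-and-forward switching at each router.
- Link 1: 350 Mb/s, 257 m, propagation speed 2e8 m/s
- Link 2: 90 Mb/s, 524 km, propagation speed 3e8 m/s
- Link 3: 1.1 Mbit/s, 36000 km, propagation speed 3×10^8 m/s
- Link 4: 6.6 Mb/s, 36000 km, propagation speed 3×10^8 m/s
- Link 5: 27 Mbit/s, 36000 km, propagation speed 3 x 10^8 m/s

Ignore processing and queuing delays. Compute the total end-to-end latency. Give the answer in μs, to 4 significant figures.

397300 μs

Transmission delays (L/R per hop): 91.4286, 355.556, 29090.9, 4848.48, 1185.19 μs; sum = 35571.6 μs.
Propagation delays (d/s per hop): 1.285, 1746.67, 120000, 120000, 120000 μs; sum = 361748 μs.
End-to-end = 397300 μs.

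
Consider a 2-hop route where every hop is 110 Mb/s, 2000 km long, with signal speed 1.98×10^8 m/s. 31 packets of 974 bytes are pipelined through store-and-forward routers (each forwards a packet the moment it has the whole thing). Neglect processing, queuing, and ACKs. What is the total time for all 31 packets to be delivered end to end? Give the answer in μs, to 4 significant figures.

22470 μs

Per-hop transmission t_tx = L/R = 7792/110000000 = 70.8364 μs.
Per-hop propagation t_prop = 2000000/198000000 = 10101 μs.
Pipeline fill: first packet needs 2·t_tx to clear all hops; remaining 30 packets each add one t_tx.
Total = (2+31-1)·t_tx + 2·t_prop = 32·70.8364 + 2·10101 = 22470 μs.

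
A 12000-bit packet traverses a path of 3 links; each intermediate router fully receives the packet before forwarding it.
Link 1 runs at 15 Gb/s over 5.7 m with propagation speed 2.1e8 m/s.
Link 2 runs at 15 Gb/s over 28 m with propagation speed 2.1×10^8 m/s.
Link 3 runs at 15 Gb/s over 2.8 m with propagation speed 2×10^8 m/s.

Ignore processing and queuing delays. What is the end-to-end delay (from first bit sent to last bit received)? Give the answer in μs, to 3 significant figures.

Transmission delay per hop = L/R = 12000/15000000000 = 0.8 μs; 3 hops → 2.4 μs.
Propagation delays (d/s per hop): 0.0271429, 0.133333, 0.014 μs; sum = 0.174476 μs.
End-to-end = 2.57 μs.

2.57 μs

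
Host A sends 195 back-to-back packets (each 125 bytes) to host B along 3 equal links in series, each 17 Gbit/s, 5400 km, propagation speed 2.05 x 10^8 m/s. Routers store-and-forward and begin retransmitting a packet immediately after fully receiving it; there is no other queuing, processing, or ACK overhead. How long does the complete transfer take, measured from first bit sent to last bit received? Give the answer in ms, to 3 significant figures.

Per-hop transmission t_tx = L/R = 1000/17000000000 = 5.88235e-05 ms.
Per-hop propagation t_prop = 5400000/2.05e+08 = 26.3415 ms.
Pipeline fill: first packet needs 3·t_tx to clear all hops; remaining 194 packets each add one t_tx.
Total = (3+195-1)·t_tx + 3·t_prop = 197·5.88235e-05 + 3·26.3415 = 79.0 ms.

79.0 ms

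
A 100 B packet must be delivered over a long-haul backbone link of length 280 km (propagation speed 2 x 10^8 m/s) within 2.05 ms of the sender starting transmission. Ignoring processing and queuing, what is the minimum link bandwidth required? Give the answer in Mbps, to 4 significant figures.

L = 800 bits.
Propagation delay = 280000 / 200000000 = 1.4 ms.
Transmission budget = 2.05 − 1.4 = 0.65 ms.
R ≥ L / t_tx = 800 bits / 0.00065 s = 1.231 Mbps.

1.231 Mbps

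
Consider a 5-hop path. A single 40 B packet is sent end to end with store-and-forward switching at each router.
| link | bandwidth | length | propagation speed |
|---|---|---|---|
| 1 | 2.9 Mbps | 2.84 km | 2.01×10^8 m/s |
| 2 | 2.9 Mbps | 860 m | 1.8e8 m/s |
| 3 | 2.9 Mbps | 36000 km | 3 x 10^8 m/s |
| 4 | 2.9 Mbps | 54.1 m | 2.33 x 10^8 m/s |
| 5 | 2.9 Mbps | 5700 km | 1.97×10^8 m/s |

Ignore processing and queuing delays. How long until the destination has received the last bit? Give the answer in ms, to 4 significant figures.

L = 40 × 8 = 320 bits.
Transmission delay per hop = L/R = 320/2900000 = 0.110345 ms; 5 hops → 0.551724 ms.
Propagation delays (d/s per hop): 0.0141294, 0.00477778, 120, 0.000232189, 28.934 ms; sum = 148.953 ms.
End-to-end = 149.5 ms.

149.5 ms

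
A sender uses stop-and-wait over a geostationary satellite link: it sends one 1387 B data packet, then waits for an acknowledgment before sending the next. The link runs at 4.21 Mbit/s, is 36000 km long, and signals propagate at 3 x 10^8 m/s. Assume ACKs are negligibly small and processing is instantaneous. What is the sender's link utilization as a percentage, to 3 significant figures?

t_tx = L/R = 11096/4210000 = 0.00263563 s.
t_prop = 36000000/300000000 = 0.12 s; RTT = 0.24 s.
Cycle = t_tx + RTT = 0.242636 s.
Utilization = t_tx / cycle = 0.00263563/0.242636 = 1.09 %.

1.09 %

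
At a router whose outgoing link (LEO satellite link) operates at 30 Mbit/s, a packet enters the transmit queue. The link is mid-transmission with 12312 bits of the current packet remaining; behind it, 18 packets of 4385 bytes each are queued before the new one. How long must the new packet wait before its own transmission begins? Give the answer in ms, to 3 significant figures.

Each queued packet: L/R = 35080/30000000 = 1.16933 ms.
18 queued → 21.048 ms.
Plus remaining 12312 bits of current packet: 0.4104 ms.
Queuing delay = 21.5 ms.

21.5 ms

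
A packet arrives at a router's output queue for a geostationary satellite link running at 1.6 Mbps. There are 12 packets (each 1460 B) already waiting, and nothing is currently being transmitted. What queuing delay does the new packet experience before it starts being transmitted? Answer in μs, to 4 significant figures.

87600 μs

Each queued packet: L/R = 11680/1600000 = 7300 μs.
12 queued → 87600 μs.
Queuing delay = 87600 μs.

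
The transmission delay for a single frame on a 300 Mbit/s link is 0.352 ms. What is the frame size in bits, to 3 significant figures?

L = R × t_tx = 300000000 b/s × 0.000352 s = 105600 bits.

106000 bits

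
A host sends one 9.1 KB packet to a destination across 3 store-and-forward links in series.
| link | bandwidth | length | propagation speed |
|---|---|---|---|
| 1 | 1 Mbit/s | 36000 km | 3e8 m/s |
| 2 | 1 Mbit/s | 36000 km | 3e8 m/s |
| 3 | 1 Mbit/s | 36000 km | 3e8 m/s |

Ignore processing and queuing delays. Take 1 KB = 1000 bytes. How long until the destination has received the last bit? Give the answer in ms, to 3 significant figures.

578 ms

L = 72800 bits.
Transmission delay per hop = L/R = 72800/1000000 = 72.8 ms; 3 hops → 218.4 ms.
Propagation delays (d/s per hop): 120, 120, 120 ms; sum = 360 ms.
End-to-end = 578 ms.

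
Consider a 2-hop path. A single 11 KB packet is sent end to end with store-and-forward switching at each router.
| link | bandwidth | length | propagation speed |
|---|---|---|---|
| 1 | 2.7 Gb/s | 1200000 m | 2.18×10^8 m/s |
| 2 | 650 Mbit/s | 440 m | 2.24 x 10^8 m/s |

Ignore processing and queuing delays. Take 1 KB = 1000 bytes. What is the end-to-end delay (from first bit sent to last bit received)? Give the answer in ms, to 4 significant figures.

5.675 ms

L = 88000 bits.
Transmission delays (L/R per hop): 0.0325926, 0.135385 ms; sum = 0.167977 ms.
Propagation delays (d/s per hop): 5.50459, 0.00196429 ms; sum = 5.50655 ms.
End-to-end = 5.675 ms.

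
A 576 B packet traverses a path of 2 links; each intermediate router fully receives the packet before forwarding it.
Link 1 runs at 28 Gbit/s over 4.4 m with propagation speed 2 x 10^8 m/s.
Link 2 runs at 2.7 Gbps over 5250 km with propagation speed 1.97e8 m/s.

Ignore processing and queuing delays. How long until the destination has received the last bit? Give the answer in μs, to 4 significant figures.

26650 μs

L = 576 × 8 = 4608 bits.
Transmission delays (L/R per hop): 0.164571, 1.70667 μs; sum = 1.87124 μs.
Propagation delays (d/s per hop): 0.022, 26649.7 μs; sum = 26649.8 μs.
End-to-end = 26650 μs.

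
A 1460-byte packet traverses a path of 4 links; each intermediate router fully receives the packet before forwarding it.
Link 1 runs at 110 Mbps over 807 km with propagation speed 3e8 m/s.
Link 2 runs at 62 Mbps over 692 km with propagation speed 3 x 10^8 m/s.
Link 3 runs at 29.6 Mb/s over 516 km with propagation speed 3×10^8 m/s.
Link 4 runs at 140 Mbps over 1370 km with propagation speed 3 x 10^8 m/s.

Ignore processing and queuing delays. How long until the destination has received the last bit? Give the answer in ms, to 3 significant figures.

L = 1460 × 8 = 11680 bits.
Transmission delays (L/R per hop): 0.106182, 0.188387, 0.394595, 0.0834286 ms; sum = 0.772592 ms.
Propagation delays (d/s per hop): 2.69, 2.30667, 1.72, 4.56667 ms; sum = 11.2833 ms.
End-to-end = 12.1 ms.

12.1 ms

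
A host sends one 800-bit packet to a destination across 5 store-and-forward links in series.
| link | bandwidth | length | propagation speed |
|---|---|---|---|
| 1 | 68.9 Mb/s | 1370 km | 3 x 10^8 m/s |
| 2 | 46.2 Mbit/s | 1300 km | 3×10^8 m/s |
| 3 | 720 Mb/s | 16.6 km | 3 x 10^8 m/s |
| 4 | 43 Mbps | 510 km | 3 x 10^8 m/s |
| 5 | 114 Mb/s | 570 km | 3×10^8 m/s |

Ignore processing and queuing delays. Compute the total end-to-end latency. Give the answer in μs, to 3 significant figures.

Transmission delays (L/R per hop): 11.611, 17.316, 1.11111, 18.6047, 7.01754 μs; sum = 55.6604 μs.
Propagation delays (d/s per hop): 4566.67, 4333.33, 55.3333, 1700, 1900 μs; sum = 12555.3 μs.
End-to-end = 12600 μs.

12600 μs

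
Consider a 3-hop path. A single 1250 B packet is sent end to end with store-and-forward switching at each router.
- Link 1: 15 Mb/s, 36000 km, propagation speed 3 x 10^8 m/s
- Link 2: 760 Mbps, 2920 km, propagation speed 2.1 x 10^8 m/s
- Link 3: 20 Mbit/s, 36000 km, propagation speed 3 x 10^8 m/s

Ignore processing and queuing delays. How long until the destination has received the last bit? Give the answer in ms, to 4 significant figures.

255.1 ms

L = 1250 × 8 = 10000 bits.
Transmission delays (L/R per hop): 0.666667, 0.0131579, 0.5 ms; sum = 1.17982 ms.
Propagation delays (d/s per hop): 120, 13.9048, 120 ms; sum = 253.905 ms.
End-to-end = 255.1 ms.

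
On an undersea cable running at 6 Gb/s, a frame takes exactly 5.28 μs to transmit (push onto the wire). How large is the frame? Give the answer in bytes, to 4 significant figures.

L = R × t_tx = 6000000000 b/s × 5.28e-06 s = 31680 bits.
In bytes: 31680 / 8 = 3960 bytes.

3960 bytes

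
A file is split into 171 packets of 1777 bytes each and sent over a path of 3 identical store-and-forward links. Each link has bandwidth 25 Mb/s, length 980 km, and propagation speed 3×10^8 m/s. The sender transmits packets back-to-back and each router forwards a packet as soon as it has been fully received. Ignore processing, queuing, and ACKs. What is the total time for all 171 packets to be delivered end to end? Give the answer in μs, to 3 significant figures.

Per-hop transmission t_tx = L/R = 14216/25000000 = 568.64 μs.
Per-hop propagation t_prop = 980000/300000000 = 3266.67 μs.
Pipeline fill: first packet needs 3·t_tx to clear all hops; remaining 170 packets each add one t_tx.
Total = (3+171-1)·t_tx + 3·t_prop = 173·568.64 + 3·3266.67 = 108000 μs.

108000 μs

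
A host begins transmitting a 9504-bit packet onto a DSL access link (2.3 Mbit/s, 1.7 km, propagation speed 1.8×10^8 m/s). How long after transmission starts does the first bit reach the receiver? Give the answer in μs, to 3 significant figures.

9.44 μs

First bit experiences only propagation delay: d/s = 1700/180000000 = 9.44 μs.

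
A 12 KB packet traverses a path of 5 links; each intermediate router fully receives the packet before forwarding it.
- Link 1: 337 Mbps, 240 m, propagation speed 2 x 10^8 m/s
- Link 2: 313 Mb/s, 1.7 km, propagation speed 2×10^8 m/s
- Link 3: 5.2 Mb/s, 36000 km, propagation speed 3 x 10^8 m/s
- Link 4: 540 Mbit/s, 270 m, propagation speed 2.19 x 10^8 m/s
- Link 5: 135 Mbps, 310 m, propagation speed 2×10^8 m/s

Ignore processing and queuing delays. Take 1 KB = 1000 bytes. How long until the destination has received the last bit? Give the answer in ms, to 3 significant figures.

L = 96000 bits.
Transmission delays (L/R per hop): 0.284866, 0.306709, 18.4615, 0.177778, 0.711111 ms; sum = 19.942 ms.
Propagation delays (d/s per hop): 0.0012, 0.0085, 120, 0.00123288, 0.00155 ms; sum = 120.012 ms.
End-to-end = 140 ms.

140 ms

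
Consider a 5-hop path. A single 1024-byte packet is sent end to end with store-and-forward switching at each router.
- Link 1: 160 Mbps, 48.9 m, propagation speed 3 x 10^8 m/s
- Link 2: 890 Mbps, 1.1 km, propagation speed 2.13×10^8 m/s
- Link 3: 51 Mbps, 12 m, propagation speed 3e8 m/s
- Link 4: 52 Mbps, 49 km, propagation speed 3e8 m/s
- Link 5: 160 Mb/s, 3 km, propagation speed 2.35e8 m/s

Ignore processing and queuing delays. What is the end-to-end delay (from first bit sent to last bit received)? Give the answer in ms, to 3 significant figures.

L = 1024 × 8 = 8192 bits.
Transmission delays (L/R per hop): 0.0512, 0.00920449, 0.160627, 0.157538, 0.0512 ms; sum = 0.42977 ms.
Propagation delays (d/s per hop): 0.000163, 0.00516432, 4e-05, 0.163333, 0.012766 ms; sum = 0.181467 ms.
End-to-end = 0.611 ms.

0.611 ms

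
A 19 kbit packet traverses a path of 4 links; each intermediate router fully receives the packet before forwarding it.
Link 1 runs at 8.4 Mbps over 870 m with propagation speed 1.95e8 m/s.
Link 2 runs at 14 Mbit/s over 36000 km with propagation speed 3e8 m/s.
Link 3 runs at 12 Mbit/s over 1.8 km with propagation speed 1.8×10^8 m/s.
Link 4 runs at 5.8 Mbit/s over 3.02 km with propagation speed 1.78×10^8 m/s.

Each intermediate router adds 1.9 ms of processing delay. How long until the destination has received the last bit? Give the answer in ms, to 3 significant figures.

L = 19000 bits.
Transmission delays (L/R per hop): 2.2619, 1.35714, 1.58333, 3.27586 ms; sum = 8.47824 ms.
Propagation delays (d/s per hop): 0.00446154, 120, 0.01, 0.0169663 ms; sum = 120.031 ms.
Processing at 3 router(s): 3 × 1.9 ms = 5.7 ms.
End-to-end = 134 ms.

134 ms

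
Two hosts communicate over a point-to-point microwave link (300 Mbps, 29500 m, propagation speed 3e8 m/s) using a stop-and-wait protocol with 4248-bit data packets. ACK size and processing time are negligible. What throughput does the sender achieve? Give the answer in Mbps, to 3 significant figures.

20.1 Mbps

t_tx = L/R = 4248/300000000 = 1.416e-05 s.
t_prop = 29500/300000000 = 9.83333e-05 s; RTT = 0.000196667 s.
Cycle = t_tx + RTT = 0.000210827 s.
Throughput = L / cycle = 4248 / 0.000210827 = 20.1 Mbps.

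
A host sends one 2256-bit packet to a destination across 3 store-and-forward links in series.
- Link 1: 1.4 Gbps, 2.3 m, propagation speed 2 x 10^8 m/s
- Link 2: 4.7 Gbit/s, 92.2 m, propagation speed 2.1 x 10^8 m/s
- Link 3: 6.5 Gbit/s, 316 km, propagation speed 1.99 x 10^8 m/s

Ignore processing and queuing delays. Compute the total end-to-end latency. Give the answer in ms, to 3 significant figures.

1.59 ms

Transmission delays (L/R per hop): 0.00161143, 0.00048, 0.000347077 ms; sum = 0.00243851 ms.
Propagation delays (d/s per hop): 1.15e-05, 0.000439048, 1.58794 ms; sum = 1.58839 ms.
End-to-end = 1.59 ms.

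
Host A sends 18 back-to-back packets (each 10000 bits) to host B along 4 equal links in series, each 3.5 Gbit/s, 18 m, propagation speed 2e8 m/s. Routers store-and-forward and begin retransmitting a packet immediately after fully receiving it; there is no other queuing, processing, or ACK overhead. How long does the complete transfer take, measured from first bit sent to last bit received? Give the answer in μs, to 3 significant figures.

60.4 μs

Per-hop transmission t_tx = L/R = 10000/3500000000 = 2.85714 μs.
Per-hop propagation t_prop = 18/200000000 = 0.09 μs.
Pipeline fill: first packet needs 4·t_tx to clear all hops; remaining 17 packets each add one t_tx.
Total = (4+18-1)·t_tx + 4·t_prop = 21·2.85714 + 4·0.09 = 60.4 μs.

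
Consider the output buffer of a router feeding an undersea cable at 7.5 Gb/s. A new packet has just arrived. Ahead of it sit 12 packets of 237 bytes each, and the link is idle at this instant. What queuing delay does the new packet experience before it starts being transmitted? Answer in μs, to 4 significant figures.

3.034 μs

Each queued packet: L/R = 1896/7500000000 = 0.2528 μs.
12 queued → 3.0336 μs.
Queuing delay = 3.034 μs.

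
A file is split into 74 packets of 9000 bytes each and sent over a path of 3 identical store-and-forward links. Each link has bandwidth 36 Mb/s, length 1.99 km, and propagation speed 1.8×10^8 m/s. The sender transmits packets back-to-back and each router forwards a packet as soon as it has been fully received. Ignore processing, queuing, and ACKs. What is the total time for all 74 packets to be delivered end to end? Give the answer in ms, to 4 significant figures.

Per-hop transmission t_tx = L/R = 72000/36000000 = 2 ms.
Per-hop propagation t_prop = 1990/180000000 = 0.0110556 ms.
Pipeline fill: first packet needs 3·t_tx to clear all hops; remaining 73 packets each add one t_tx.
Total = (3+74-1)·t_tx + 3·t_prop = 76·2 + 3·0.0110556 = 152.0 ms.

152.0 ms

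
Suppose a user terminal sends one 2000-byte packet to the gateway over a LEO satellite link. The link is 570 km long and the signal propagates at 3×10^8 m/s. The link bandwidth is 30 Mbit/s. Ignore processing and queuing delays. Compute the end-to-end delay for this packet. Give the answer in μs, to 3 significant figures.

L = 2000 × 8 = 16000 bits.
Transmission delay = L/R = 16000 / 30000000 = 533.333 μs.
Propagation delay = d/s = 570000 m / 300000000 m/s = 1900 μs.
Total = 2430 μs.

2430 μs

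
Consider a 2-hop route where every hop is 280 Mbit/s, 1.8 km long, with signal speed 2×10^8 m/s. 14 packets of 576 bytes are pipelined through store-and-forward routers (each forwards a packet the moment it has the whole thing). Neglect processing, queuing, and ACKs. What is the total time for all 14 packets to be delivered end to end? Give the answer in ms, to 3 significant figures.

Per-hop transmission t_tx = L/R = 4608/280000000 = 0.0164571 ms.
Per-hop propagation t_prop = 1800/200000000 = 0.009 ms.
Pipeline fill: first packet needs 2·t_tx to clear all hops; remaining 13 packets each add one t_tx.
Total = (2+14-1)·t_tx + 2·t_prop = 15·0.0164571 + 2·0.009 = 0.265 ms.

0.265 ms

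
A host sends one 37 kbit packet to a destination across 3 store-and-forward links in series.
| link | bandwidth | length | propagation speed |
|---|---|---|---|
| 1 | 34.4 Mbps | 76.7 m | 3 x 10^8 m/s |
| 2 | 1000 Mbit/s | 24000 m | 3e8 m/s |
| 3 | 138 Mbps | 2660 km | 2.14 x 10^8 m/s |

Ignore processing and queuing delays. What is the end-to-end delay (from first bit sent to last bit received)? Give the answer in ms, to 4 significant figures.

L = 37000 bits.
Transmission delays (L/R per hop): 1.07558, 0.037, 0.268116 ms; sum = 1.3807 ms.
Propagation delays (d/s per hop): 0.000255667, 0.08, 12.4299 ms; sum = 12.5102 ms.
End-to-end = 13.89 ms.

13.89 ms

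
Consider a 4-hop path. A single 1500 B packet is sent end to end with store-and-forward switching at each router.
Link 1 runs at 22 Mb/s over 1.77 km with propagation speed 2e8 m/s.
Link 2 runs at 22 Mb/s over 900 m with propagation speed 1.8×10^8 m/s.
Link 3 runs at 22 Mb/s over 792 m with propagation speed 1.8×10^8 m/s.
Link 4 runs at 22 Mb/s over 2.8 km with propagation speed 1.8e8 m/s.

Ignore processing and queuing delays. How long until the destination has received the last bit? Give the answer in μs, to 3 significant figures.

2220 μs

L = 1500 × 8 = 12000 bits.
Transmission delay per hop = L/R = 12000/22000000 = 545.455 μs; 4 hops → 2181.82 μs.
Propagation delays (d/s per hop): 8.85, 5, 4.4, 15.5556 μs; sum = 33.8056 μs.
End-to-end = 2220 μs.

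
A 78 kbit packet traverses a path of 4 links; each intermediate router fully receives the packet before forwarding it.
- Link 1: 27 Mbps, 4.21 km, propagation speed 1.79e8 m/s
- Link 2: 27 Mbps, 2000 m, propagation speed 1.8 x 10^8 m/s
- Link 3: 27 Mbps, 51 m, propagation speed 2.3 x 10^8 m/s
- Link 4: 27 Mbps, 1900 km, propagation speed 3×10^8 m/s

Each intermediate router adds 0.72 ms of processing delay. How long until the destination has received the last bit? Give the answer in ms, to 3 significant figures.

20.1 ms

L = 78000 bits.
Transmission delay per hop = L/R = 78000/27000000 = 2.88889 ms; 4 hops → 11.5556 ms.
Propagation delays (d/s per hop): 0.0235196, 0.0111111, 0.000221739, 6.33333 ms; sum = 6.36819 ms.
Processing at 3 router(s): 3 × 0.72 ms = 2.16 ms.
End-to-end = 20.1 ms.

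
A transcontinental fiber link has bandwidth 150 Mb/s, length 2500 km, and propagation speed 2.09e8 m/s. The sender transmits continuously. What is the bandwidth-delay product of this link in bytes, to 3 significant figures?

224000 bytes

Propagation delay = 2500000 / 209000000 = 0.0119617 s.
BDP = R × t_prop = 150000000 × 0.0119617 = 1794260 bits.
In bytes: 1794260/8 = 224000 bytes.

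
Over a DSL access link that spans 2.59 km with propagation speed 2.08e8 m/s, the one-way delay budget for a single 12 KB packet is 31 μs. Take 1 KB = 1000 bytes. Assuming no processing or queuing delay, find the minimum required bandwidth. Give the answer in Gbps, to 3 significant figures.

L = 96000 bits.
Propagation delay = 2590 / 208000000 = 12.4519 μs.
Transmission budget = 31 − 12.4519 = 18.5481 μs.
R ≥ L / t_tx = 96000 bits / 1.85481e-05 s = 5.18 Gbps.

5.18 Gbps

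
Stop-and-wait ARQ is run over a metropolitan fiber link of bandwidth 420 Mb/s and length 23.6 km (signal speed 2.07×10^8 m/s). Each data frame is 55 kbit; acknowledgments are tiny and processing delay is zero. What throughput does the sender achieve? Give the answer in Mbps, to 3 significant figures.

t_tx = L/R = 55000/420000000 = 0.000130952 s.
t_prop = 23600/2.07e+08 = 0.00011401 s; RTT = 0.000228019 s.
Cycle = t_tx + RTT = 0.000358972 s.
Throughput = L / cycle = 55000 / 0.000358972 = 153 Mbps.

153 Mbps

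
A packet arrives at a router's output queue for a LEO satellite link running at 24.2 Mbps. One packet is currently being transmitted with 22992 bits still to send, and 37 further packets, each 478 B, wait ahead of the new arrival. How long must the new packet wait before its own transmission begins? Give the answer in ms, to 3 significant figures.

6.80 ms

Each queued packet: L/R = 3824/24200000 = 0.158017 ms.
37 queued → 5.84661 ms.
Plus remaining 22992 bits of current packet: 0.950083 ms.
Queuing delay = 6.80 ms.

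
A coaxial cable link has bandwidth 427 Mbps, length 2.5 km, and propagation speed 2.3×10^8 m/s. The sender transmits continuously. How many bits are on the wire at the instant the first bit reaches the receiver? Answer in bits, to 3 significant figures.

4640 bits

Propagation delay = 2500 / 2.3e+08 = 1.08696e-05 s.
BDP = R × t_prop = 427000000 × 1.08696e-05 = 4641.3 bits.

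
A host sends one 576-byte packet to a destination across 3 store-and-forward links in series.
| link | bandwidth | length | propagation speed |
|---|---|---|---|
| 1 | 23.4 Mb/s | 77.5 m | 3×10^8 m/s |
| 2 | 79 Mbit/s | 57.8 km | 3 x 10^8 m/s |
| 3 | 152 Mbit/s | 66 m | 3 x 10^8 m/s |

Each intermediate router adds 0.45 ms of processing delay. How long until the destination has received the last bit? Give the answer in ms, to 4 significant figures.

L = 576 × 8 = 4608 bits.
Transmission delays (L/R per hop): 0.196923, 0.0583291, 0.0303158 ms; sum = 0.285568 ms.
Propagation delays (d/s per hop): 0.000258333, 0.192667, 0.00022 ms; sum = 0.193145 ms.
Processing at 2 router(s): 2 × 0.45 ms = 0.9 ms.
End-to-end = 1.379 ms.

1.379 ms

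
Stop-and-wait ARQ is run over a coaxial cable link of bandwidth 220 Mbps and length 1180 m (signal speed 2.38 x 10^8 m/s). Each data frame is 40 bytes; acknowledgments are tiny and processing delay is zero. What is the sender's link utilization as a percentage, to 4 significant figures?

t_tx = L/R = 320/220000000 = 1.45455e-06 s.
t_prop = 1180/238000000 = 4.95798e-06 s; RTT = 9.91597e-06 s.
Cycle = t_tx + RTT = 1.13705e-05 s.
Utilization = t_tx / cycle = 1.45455e-06/1.13705e-05 = 12.79 %.

12.79 %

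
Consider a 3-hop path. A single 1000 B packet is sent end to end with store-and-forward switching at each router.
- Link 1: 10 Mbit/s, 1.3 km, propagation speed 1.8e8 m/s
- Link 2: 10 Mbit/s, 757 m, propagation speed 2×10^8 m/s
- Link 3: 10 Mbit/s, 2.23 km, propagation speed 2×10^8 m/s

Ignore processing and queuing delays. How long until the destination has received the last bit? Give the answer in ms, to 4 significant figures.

2.422 ms

L = 1000 × 8 = 8000 bits.
Transmission delay per hop = L/R = 8000/10000000 = 0.8 ms; 3 hops → 2.4 ms.
Propagation delays (d/s per hop): 0.00722222, 0.003785, 0.01115 ms; sum = 0.0221572 ms.
End-to-end = 2.422 ms.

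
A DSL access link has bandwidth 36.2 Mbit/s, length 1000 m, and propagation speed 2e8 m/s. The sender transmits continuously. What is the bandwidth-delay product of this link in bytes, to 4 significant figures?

22.63 bytes

Propagation delay = 1000 / 200000000 = 5e-06 s.
BDP = R × t_prop = 36200000 × 5e-06 = 181 bits.
In bytes: 181/8 = 22.63 bytes.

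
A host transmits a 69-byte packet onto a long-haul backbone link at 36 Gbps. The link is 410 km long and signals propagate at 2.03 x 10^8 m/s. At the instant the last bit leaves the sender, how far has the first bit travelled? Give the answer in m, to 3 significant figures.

t_tx = L/R = 552/36000000000 = 1.53333e-08 s.
Distance = s × t_tx = 2.03e+08 × 1.53333e-08 = 3.11 m.

3.11 m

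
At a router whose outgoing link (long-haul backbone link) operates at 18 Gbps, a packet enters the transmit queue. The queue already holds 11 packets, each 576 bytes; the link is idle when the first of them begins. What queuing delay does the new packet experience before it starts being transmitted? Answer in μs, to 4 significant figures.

Each queued packet: L/R = 4608/18000000000 = 0.256 μs.
11 queued → 2.816 μs.
Queuing delay = 2.816 μs.

2.816 μs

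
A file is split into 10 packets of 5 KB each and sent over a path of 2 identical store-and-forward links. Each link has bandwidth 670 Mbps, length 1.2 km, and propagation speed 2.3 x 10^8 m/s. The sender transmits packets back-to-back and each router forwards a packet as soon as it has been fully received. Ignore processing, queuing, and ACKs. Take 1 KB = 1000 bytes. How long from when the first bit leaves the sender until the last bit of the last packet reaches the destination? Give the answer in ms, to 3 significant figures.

0.667 ms

Per-hop transmission t_tx = L/R = 40000/670000000 = 0.0597015 ms.
Per-hop propagation t_prop = 1200/2.3e+08 = 0.00521739 ms.
Pipeline fill: first packet needs 2·t_tx to clear all hops; remaining 9 packets each add one t_tx.
Total = (2+10-1)·t_tx + 2·t_prop = 11·0.0597015 + 2·0.00521739 = 0.667 ms.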